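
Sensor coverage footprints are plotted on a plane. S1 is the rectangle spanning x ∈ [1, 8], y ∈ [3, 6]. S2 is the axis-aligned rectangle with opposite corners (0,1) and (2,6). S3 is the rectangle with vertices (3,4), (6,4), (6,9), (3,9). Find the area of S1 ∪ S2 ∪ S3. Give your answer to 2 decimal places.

37.00

By inclusion–exclusion:
Individual areas: |S1| = 21, |S2| = 10, |S3| = 15.
|S1∩S2|: x∈[1,2], y∈[3,6] → 1·3 = 3.
|S1∩S3|: x∈[3,6], y∈[4,6] → 3·2 = 6.
|S2∩S3| = 0 (no overlap).
|S1∩S2∩S3| = 0.
|S1 ∪ S2 ∪ S3| = 46 − 9 + 0 = 37.00.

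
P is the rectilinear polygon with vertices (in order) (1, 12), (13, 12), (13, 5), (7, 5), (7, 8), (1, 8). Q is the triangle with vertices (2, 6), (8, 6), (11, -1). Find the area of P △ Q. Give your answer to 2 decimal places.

|P| = 66, |Q| = 21, |P∩Q| = 1.2143.
|P △ Q| = |P| + |Q| − 2·|P∩Q| = 66 + 21 − 2.4286 = 84.57.

84.57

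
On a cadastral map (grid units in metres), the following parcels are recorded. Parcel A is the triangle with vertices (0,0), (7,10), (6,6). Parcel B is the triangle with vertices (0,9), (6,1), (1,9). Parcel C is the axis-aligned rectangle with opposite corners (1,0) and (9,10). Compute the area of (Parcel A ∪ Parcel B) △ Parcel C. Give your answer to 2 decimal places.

|Parcel A ∪ Parcel B| = 12.6357.
|(Parcel A ∪ Parcel B) ∩ Parcel C| = 11.7547.
|(Parcel A ∪ Parcel B) △ Parcel C| = 12.6357 + 80 − 23.5094 = 69.13.

69.13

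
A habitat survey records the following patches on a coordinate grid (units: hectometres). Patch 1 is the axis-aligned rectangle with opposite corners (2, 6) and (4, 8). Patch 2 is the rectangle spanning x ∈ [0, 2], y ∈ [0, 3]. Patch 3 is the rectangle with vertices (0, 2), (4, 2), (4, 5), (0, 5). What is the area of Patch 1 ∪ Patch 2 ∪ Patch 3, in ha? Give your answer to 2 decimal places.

20.00

By inclusion–exclusion:
Individual areas: |Patch 1| = 4, |Patch 2| = 6, |Patch 3| = 12.
|Patch 1∩Patch 2| = 0 (no overlap).
|Patch 1∩Patch 3| = 0 (no overlap).
|Patch 2∩Patch 3|: x∈[0,2], y∈[2,3] → 2·1 = 2.
|Patch 1∩Patch 2∩Patch 3| = 0.
|Patch 1 ∪ Patch 2 ∪ Patch 3| = 22 − 2 + 0 = 20.00.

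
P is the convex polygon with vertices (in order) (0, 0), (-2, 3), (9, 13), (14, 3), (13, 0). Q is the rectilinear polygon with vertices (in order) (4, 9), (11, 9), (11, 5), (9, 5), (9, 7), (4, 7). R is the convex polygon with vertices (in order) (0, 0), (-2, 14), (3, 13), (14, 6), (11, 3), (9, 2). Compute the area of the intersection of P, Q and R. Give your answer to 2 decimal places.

The intersection is the polygon with vertices (9.286,9), (11,7.909), (11,5), (9,5), (9,7), (4,7), (4,8.454), (4.6,9).
By the shoelace formula its area is 16.90.

16.90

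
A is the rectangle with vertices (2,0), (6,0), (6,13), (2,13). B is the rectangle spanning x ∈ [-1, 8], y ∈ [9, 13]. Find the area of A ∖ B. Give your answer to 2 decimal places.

|A∩B|: x∈[2,6], y∈[9,13] → 4·4 = 16.
|A| = 52.
|A ∖ B| = |A| − |A∩B| = 52 − 16 = 36.00.

36.00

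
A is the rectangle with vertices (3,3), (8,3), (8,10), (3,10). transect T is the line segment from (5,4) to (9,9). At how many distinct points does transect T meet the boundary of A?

The segment meets the boundary at (8,7.75).

1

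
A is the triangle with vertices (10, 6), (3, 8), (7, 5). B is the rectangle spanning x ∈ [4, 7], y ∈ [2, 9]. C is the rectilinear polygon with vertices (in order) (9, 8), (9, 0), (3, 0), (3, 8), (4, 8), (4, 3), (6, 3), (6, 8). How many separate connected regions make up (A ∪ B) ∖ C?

2

(A ∪ B) ∖ C splits into 2 disjoint pieces (area 0.3095, area 13).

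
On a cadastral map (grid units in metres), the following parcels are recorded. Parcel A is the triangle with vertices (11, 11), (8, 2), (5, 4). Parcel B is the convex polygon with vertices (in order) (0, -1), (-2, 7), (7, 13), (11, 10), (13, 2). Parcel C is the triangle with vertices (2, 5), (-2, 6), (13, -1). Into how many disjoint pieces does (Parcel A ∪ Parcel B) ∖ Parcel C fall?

(Parcel A ∪ Parcel B) ∖ Parcel C splits into 2 disjoint pieces (area 98.1969, area 31.5937).

2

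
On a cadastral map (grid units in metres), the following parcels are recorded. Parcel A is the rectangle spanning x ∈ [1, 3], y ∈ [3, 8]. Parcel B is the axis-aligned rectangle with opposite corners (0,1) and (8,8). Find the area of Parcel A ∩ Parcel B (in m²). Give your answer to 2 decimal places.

10.00

|Parcel A∩Parcel B|: x∈[1,3], y∈[3,8] → 2·5 = 10.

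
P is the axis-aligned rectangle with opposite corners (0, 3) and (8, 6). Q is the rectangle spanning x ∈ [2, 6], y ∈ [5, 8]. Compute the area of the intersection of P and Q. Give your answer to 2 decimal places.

|P∩Q|: x∈[2,6], y∈[5,6] → 4·1 = 4.

4.00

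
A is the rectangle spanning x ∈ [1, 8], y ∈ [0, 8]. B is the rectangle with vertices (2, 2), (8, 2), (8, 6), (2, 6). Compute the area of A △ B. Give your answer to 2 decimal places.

|A∩B|: x∈[2,8], y∈[2,6] → 6·4 = 24.
|A △ B| = |A| + |B| − 2·|A∩B| = 56 + 24 − 48 = 32.00.

32.00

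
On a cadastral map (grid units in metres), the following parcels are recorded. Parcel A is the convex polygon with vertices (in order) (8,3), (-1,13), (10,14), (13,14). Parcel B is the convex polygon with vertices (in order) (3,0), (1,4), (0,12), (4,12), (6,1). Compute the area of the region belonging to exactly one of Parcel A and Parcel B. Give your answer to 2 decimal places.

|Parcel A| = 76, |Parcel B| = 47.5, |Parcel A∩Parcel B| = 11.6967.
|Parcel A △ Parcel B| = |Parcel A| + |Parcel B| − 2·|Parcel A∩Parcel B| = 76 + 47.5 − 23.3934 = 100.11.

100.11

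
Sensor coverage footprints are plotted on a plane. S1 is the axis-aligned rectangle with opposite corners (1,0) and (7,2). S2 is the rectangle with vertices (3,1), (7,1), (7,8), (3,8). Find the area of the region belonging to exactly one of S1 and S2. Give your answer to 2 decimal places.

|S1∩S2|: x∈[3,7], y∈[1,2] → 4·1 = 4.
|S1 △ S2| = |S1| + |S2| − 2·|S1∩S2| = 12 + 28 − 8 = 32.00.

32.00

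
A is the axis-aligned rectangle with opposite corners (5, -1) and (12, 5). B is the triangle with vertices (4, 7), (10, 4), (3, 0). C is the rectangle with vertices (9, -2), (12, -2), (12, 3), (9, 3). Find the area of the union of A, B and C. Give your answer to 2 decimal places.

56.36

By inclusion–exclusion:
Individual areas: |A| = 42, |B| = 22.5, |C| = 15.
|A∩B| = 11.1429.
|A∩C|: x∈[9,12], y∈[-1,3] → 3·4 = 12.
|B∩C| = 0.
|A∩B∩C| = 0.
|A ∪ B ∪ C| = 79.5 − 23.1429 + 0 = 56.36.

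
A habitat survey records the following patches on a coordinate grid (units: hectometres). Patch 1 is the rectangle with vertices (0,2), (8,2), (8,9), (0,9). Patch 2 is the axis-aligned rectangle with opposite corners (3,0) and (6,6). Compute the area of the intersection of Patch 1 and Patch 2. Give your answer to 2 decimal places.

|Patch 1∩Patch 2|: x∈[3,6], y∈[2,6] → 3·4 = 12.

12.00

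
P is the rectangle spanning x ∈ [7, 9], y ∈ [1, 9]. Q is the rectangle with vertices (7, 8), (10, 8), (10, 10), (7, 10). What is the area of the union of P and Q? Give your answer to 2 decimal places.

20.00

By inclusion–exclusion:
Individual areas: |P| = 16, |Q| = 6.
|P∩Q|: x∈[7,9], y∈[8,9] → 2·1 = 2.
|P ∪ Q| = 22 − 2 = 20.00.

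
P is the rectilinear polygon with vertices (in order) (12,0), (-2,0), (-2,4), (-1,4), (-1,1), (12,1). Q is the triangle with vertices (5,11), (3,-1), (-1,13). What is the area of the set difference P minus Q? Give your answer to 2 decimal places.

16.32

|P| = 17, |P∩Q| = 0.6786.
|P ∖ Q| = |P| − |P∩Q| = 17 − 0.6786 = 16.32.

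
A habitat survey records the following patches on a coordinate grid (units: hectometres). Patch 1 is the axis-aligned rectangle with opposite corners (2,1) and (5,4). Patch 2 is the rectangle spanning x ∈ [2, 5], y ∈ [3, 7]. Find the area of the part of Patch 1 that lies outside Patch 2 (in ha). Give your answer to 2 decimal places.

6.00

|Patch 1∩Patch 2|: x∈[2,5], y∈[3,4] → 3·1 = 3.
|Patch 1| = 9.
|Patch 1 ∖ Patch 2| = |Patch 1| − |Patch 1∩Patch 2| = 9 − 3 = 6.00.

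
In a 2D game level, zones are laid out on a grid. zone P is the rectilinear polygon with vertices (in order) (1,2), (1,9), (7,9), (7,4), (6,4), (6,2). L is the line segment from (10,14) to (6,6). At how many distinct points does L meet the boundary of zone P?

1

The segment meets the boundary at (7,8).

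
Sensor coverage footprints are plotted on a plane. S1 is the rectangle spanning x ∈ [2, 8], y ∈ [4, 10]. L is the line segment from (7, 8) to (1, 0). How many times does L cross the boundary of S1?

The segment meets the boundary at (4,4).

1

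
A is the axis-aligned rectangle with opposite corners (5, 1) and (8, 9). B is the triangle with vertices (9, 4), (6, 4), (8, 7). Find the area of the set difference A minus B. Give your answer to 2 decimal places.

21.00

|A| = 24, |A∩B| = 3.
|A ∖ B| = |A| − |A∩B| = 24 − 3 = 21.00.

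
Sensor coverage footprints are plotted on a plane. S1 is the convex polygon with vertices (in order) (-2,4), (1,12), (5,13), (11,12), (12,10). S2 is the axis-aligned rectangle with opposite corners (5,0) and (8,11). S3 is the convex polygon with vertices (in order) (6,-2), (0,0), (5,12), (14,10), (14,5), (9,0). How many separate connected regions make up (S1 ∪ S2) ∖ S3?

1

(S1 ∪ S2) ∖ S3 is a single connected region.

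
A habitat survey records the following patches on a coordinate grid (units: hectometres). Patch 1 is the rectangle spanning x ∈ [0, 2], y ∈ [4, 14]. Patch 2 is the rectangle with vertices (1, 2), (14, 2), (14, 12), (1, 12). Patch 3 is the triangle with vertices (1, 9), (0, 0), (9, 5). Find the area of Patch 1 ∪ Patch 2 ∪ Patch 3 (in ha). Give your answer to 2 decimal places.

146.71

By inclusion–exclusion:
Individual areas: |Patch 1| = 20, |Patch 2| = 130, |Patch 3| = 38.
|Patch 1∩Patch 2|: x∈[1,2], y∈[4,12] → 1·8 = 8.
|Patch 1∩Patch 3| = 6.1389.
|Patch 2∩Patch 3| = 31.9.
|Patch 1∩Patch 2∩Patch 3| = 4.75.
|Patch 1 ∪ Patch 2 ∪ Patch 3| = 188 − 46.0389 + 4.75 = 146.71.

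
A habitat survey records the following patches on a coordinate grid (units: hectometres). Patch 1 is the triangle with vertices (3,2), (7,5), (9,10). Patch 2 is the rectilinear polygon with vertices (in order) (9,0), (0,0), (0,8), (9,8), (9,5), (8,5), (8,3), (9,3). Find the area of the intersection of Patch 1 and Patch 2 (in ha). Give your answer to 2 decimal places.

The intersection is the polygon with vertices (7,5), (3,2), (7.5,8), (8.2,8).
By the shoelace formula its area is 6.30.

6.30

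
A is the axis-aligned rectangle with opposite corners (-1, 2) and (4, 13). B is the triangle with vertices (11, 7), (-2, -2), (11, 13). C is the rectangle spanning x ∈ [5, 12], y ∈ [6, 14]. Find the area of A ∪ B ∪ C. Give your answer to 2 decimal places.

125.81

By inclusion–exclusion:
Individual areas: |A| = 55, |B| = 39, |C| = 56.
|A∩B| = 3.6855.
|A∩C| = 0 (no overlap).
|B∩C| = 20.5085.
|A∩B∩C| = 0.
|A ∪ B ∪ C| = 150 − 24.194 + 0 = 125.81.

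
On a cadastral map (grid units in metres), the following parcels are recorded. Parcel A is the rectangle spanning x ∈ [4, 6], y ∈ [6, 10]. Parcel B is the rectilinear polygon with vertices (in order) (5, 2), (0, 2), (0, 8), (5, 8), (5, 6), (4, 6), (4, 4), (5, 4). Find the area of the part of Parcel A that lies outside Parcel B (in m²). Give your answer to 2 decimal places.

6.00

|Parcel A| = 8, |Parcel A∩Parcel B| = 2.
|Parcel A ∖ Parcel B| = |Parcel A| − |Parcel A∩Parcel B| = 8 − 2 = 6.00.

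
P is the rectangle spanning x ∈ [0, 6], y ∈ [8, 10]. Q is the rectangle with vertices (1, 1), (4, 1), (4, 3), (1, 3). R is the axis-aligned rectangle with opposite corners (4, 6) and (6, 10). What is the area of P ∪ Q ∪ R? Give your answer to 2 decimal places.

22.00

By inclusion–exclusion:
Individual areas: |P| = 12, |Q| = 6, |R| = 8.
|P∩Q| = 0 (no overlap).
|P∩R|: x∈[4,6], y∈[8,10] → 2·2 = 4.
|Q∩R| = 0 (no overlap).
|P∩Q∩R| = 0.
|P ∪ Q ∪ R| = 26 − 4 + 0 = 22.00.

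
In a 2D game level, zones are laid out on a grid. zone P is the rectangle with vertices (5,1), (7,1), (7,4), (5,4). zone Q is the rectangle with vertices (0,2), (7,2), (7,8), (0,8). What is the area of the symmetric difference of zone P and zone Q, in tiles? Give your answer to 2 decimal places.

|zone P∩zone Q|: x∈[5,7], y∈[2,4] → 2·2 = 4.
|zone P △ zone Q| = |zone P| + |zone Q| − 2·|zone P∩zone Q| = 6 + 42 − 8 = 40.00.

40.00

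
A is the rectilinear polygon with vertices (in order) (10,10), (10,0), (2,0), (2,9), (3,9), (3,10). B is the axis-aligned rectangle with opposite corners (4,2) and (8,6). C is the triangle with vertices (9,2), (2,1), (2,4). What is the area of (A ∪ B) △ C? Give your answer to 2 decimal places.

|A ∪ B| = 79.
|(A ∪ B) ∩ C| = 10.5.
|(A ∪ B) △ C| = 79 + 10.5 − 21 = 68.50.

68.50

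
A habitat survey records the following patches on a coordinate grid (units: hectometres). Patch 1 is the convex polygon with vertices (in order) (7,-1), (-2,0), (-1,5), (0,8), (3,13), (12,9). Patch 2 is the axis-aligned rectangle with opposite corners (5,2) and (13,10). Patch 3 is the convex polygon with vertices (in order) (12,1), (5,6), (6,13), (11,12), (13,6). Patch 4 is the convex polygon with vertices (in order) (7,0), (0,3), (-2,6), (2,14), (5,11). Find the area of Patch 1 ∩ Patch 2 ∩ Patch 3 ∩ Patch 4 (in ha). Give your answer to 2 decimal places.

The intersection is the polygon with vertices (5,6), (5.4,8.8), (6.045,5.254).
By the shoelace formula its area is 1.61.

1.61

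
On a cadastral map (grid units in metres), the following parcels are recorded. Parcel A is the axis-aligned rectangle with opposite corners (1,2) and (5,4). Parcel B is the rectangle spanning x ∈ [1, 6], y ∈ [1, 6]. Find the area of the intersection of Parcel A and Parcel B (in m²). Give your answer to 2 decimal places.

8.00

|Parcel A∩Parcel B|: x∈[1,5], y∈[2,4] → 4·2 = 8.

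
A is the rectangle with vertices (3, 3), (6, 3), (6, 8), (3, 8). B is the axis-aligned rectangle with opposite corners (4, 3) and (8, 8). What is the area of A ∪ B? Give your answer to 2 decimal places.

By inclusion–exclusion:
Individual areas: |A| = 15, |B| = 20.
|A∩B|: x∈[4,6], y∈[3,8] → 2·5 = 10.
|A ∪ B| = 35 − 10 = 25.00.

25.00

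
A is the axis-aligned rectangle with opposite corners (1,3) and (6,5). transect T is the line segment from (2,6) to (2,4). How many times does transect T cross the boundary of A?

The segment meets the boundary at (2,5).

1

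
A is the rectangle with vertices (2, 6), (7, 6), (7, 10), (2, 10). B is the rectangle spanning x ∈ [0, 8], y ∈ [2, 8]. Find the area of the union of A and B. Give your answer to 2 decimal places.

58.00

By inclusion–exclusion:
Individual areas: |A| = 20, |B| = 48.
|A∩B|: x∈[2,7], y∈[6,8] → 5·2 = 10.
|A ∪ B| = 68 − 10 = 58.00.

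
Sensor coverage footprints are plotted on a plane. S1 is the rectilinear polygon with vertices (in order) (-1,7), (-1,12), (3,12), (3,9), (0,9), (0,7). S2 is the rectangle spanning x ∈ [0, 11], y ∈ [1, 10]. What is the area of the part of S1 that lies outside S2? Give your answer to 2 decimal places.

|S1| = 14, |S1∩S2| = 3.
|S1 ∖ S2| = |S1| − |S1∩S2| = 14 − 3 = 11.00.

11.00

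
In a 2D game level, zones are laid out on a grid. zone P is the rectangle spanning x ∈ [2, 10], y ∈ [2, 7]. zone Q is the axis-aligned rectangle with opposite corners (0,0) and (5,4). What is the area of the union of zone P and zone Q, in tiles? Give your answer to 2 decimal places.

By inclusion–exclusion:
Individual areas: |zone P| = 40, |zone Q| = 20.
|zone P∩zone Q|: x∈[2,5], y∈[2,4] → 3·2 = 6.
|zone P ∪ zone Q| = 60 − 6 = 54.00.

54.00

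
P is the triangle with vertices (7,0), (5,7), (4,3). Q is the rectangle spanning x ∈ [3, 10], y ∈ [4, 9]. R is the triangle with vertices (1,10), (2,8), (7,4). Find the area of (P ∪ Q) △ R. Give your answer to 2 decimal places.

|P ∪ Q| = 40.0893.
|(P ∪ Q) ∩ R| = 1.6.
|(P ∪ Q) △ R| = 40.0893 + 3 − 3.2 = 39.89.

39.89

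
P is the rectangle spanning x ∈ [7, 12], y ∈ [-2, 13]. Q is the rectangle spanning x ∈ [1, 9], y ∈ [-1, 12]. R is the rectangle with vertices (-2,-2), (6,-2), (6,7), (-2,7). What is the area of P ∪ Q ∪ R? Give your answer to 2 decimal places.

By inclusion–exclusion:
Individual areas: |P| = 75, |Q| = 104, |R| = 72.
|P∩Q|: x∈[7,9], y∈[-1,12] → 2·13 = 26.
|P∩R| = 0 (no overlap).
|Q∩R|: x∈[1,6], y∈[-1,7] → 5·8 = 40.
|P∩Q∩R| = 0.
|P ∪ Q ∪ R| = 251 − 66 + 0 = 185.00.

185.00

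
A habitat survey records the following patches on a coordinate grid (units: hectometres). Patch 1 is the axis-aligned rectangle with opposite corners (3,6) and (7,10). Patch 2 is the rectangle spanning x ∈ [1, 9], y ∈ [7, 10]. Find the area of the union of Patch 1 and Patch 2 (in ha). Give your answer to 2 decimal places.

28.00

By inclusion–exclusion:
Individual areas: |Patch 1| = 16, |Patch 2| = 24.
|Patch 1∩Patch 2|: x∈[3,7], y∈[7,10] → 4·3 = 12.
|Patch 1 ∪ Patch 2| = 40 − 12 = 28.00.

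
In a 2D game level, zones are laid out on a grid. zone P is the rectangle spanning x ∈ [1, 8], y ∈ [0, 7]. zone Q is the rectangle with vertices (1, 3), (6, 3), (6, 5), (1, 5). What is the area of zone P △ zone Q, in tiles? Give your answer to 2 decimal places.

|zone P∩zone Q|: x∈[1,6], y∈[3,5] → 5·2 = 10.
|zone P △ zone Q| = |zone P| + |zone Q| − 2·|zone P∩zone Q| = 49 + 10 − 20 = 39.00.

39.00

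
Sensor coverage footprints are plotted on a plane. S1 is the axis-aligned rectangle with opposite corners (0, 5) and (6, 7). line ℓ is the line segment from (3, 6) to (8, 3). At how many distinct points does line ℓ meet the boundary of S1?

The segment meets the boundary at (4.667,5).

1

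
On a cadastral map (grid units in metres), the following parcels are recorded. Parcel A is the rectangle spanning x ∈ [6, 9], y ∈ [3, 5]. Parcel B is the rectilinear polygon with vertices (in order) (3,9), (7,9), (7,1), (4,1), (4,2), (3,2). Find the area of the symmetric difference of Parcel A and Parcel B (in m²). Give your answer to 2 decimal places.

|Parcel A| = 6, |Parcel B| = 31, |Parcel A∩Parcel B| = 2.
|Parcel A △ Parcel B| = |Parcel A| + |Parcel B| − 2·|Parcel A∩Parcel B| = 6 + 31 − 4 = 33.00.

33.00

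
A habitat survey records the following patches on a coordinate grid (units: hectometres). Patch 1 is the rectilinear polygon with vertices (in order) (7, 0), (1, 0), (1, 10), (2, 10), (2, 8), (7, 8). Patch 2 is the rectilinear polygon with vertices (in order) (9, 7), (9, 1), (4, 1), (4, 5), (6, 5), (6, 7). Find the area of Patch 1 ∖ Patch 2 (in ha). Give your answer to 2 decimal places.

|Patch 1| = 50, |Patch 1∩Patch 2| = 14.
|Patch 1 ∖ Patch 2| = |Patch 1| − |Patch 1∩Patch 2| = 50 − 14 = 36.00.

36.00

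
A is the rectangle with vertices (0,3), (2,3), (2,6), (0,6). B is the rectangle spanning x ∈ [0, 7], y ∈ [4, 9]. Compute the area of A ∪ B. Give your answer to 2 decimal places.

By inclusion–exclusion:
Individual areas: |A| = 6, |B| = 35.
|A∩B|: x∈[0,2], y∈[4,6] → 2·2 = 4.
|A ∪ B| = 41 − 4 = 37.00.

37.00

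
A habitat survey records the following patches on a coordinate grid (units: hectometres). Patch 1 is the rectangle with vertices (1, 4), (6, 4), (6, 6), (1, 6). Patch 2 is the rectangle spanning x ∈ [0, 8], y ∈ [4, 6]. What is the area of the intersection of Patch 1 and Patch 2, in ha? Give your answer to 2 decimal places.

|Patch 1∩Patch 2|: x∈[1,6], y∈[4,6] → 5·2 = 10.

10.00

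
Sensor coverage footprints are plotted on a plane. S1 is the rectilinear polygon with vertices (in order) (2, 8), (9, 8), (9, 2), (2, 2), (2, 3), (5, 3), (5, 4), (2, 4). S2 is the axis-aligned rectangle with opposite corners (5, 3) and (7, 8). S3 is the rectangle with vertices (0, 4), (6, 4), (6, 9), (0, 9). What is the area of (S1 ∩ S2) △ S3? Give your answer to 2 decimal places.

|S1 ∩ S2| = 10.
|(S1 ∩ S2) ∩ S3| = 4.
|(S1 ∩ S2) △ S3| = 10 + 30 − 8 = 32.00.

32.00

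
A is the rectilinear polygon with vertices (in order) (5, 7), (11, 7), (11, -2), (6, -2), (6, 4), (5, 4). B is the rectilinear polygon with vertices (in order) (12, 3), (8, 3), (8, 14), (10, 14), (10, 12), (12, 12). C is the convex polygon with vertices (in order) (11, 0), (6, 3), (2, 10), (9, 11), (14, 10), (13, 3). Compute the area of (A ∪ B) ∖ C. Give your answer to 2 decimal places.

|A ∪ B| = 76.
|(A ∪ B) ∩ C| = 49.3679.
|(A ∪ B) ∖ C| = 76 − 49.3679 = 26.63.

26.63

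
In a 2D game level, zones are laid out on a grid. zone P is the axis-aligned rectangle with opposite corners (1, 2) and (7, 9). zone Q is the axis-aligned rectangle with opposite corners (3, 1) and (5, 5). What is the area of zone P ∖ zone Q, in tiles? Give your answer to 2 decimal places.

36.00

|zone P∩zone Q|: x∈[3,5], y∈[2,5] → 2·3 = 6.
|zone P| = 42.
|zone P ∖ zone Q| = |zone P| − |zone P∩zone Q| = 42 − 6 = 36.00.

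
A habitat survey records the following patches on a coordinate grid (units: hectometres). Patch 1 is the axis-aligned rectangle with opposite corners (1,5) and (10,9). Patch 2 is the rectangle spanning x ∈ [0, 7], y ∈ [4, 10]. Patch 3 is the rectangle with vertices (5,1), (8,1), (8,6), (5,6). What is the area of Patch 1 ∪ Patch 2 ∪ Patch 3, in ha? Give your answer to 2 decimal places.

By inclusion–exclusion:
Individual areas: |Patch 1| = 36, |Patch 2| = 42, |Patch 3| = 15.
|Patch 1∩Patch 2|: x∈[1,7], y∈[5,9] → 6·4 = 24.
|Patch 1∩Patch 3|: x∈[5,8], y∈[5,6] → 3·1 = 3.
|Patch 2∩Patch 3|: x∈[5,7], y∈[4,6] → 2·2 = 4.
|Patch 1∩Patch 2∩Patch 3| = 2.
|Patch 1 ∪ Patch 2 ∪ Patch 3| = 93 − 31 + 2 = 64.00.

64.00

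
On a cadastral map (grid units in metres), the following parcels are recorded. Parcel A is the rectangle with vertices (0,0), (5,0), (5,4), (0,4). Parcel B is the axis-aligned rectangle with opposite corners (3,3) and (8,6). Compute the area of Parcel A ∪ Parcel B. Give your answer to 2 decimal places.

33.00

By inclusion–exclusion:
Individual areas: |Parcel A| = 20, |Parcel B| = 15.
|Parcel A∩Parcel B|: x∈[3,5], y∈[3,4] → 2·1 = 2.
|Parcel A ∪ Parcel B| = 35 − 2 = 33.00.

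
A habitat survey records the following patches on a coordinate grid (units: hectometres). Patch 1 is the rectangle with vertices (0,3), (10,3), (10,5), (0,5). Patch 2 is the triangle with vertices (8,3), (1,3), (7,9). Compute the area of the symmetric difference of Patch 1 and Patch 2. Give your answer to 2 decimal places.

|Patch 1| = 20, |Patch 2| = 21, |Patch 1∩Patch 2| = 11.6667.
|Patch 1 △ Patch 2| = |Patch 1| + |Patch 2| − 2·|Patch 1∩Patch 2| = 20 + 21 − 23.3333 = 17.67.

17.67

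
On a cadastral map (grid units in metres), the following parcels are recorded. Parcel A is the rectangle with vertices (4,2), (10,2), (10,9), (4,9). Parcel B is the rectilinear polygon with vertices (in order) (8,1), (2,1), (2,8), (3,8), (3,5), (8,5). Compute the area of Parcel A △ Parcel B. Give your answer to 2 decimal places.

|Parcel A| = 42, |Parcel B| = 27, |Parcel A∩Parcel B| = 12.
|Parcel A △ Parcel B| = |Parcel A| + |Parcel B| − 2·|Parcel A∩Parcel B| = 42 + 27 − 24 = 45.00.

45.00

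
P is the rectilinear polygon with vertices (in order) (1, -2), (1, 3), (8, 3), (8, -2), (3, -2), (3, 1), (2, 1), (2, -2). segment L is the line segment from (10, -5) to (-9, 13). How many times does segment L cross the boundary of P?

2

The segment meets the boundary at (1.556,3), (6.833,-2).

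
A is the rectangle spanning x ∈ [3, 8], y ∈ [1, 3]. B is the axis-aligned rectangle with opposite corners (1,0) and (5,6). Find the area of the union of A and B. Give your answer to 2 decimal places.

By inclusion–exclusion:
Individual areas: |A| = 10, |B| = 24.
|A∩B|: x∈[3,5], y∈[1,3] → 2·2 = 4.
|A ∪ B| = 34 − 4 = 30.00.

30.00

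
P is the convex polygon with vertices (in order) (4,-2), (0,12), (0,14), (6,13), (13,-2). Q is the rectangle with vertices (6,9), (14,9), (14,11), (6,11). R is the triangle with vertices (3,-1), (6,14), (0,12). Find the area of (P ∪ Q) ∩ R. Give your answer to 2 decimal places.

36.98

The region (P ∪ Q) ∩ R is the polygon with vertices (5.806,13.032), (3.294,0.471), (0,12), (4,13.333).
By the shoelace formula its area is 36.98.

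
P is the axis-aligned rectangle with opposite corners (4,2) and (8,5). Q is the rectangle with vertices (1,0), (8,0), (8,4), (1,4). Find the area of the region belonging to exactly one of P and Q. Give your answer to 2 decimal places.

24.00

|P∩Q|: x∈[4,8], y∈[2,4] → 4·2 = 8.
|P △ Q| = |P| + |Q| − 2·|P∩Q| = 12 + 28 − 16 = 24.00.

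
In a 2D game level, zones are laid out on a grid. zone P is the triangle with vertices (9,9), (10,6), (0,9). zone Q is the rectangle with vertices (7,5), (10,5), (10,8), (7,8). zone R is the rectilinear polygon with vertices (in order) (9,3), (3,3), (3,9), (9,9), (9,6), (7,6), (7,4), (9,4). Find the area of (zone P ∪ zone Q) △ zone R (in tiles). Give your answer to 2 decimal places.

|zone P ∪ zone Q| = 18.5167.
|(zone P ∪ zone Q) ∩ zone R| = 12.
|(zone P ∪ zone Q) △ zone R| = 18.5167 + 32 − 24 = 26.52.

26.52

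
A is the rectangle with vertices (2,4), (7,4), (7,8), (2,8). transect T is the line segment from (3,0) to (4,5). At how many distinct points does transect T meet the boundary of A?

The segment meets the boundary at (3.8,4).

1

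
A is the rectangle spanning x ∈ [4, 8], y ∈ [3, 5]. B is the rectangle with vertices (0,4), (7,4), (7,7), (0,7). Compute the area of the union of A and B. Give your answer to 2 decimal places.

By inclusion–exclusion:
Individual areas: |A| = 8, |B| = 21.
|A∩B|: x∈[4,7], y∈[4,5] → 3·1 = 3.
|A ∪ B| = 29 − 3 = 26.00.

26.00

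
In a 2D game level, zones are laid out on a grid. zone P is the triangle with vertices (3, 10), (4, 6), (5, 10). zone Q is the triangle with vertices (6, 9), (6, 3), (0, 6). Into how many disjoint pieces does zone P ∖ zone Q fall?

1

zone P ∖ zone Q is a single connected region.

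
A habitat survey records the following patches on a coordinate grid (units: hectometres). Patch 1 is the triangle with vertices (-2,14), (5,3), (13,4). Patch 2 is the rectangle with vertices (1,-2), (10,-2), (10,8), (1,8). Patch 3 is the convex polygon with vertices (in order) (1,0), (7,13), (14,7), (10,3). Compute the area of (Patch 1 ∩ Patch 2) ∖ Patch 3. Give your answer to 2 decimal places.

|Patch 1 ∩ Patch 2| = 28.392.
|(Patch 1 ∩ Patch 2) ∩ Patch 3| = 24.6301.
|(Patch 1 ∩ Patch 2) ∖ Patch 3| = 28.392 − 24.6301 = 3.76.

3.76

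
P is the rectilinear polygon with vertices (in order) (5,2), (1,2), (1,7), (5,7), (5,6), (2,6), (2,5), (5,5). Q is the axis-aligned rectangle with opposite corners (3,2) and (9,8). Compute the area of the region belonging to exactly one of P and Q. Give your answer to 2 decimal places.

|P| = 17, |Q| = 36, |P∩Q| = 8.
|P △ Q| = |P| + |Q| − 2·|P∩Q| = 17 + 36 − 16 = 37.00.

37.00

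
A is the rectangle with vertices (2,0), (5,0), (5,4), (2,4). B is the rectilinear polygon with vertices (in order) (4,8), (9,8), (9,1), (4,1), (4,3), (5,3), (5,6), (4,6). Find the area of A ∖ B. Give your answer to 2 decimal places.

|A| = 12, |A∩B| = 2.
|A ∖ B| = |A| − |A∩B| = 12 − 2 = 10.00.

10.00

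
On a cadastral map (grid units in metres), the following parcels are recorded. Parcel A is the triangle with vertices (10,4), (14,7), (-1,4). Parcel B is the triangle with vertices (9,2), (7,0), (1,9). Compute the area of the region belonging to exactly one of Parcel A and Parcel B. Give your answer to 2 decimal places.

|Parcel A| = 16.5, |Parcel B| = 15, |Parcel A∩Parcel B| = 2.334.
|Parcel A △ Parcel B| = |Parcel A| + |Parcel B| − 2·|Parcel A∩Parcel B| = 16.5 + 15 − 4.6681 = 26.83.

26.83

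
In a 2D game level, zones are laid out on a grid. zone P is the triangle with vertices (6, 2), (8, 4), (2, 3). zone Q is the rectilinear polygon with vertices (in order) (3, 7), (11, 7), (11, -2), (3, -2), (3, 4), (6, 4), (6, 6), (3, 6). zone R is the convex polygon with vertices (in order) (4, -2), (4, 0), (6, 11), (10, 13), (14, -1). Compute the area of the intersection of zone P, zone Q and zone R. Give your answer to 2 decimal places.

3.67

The intersection is the polygon with vertices (6,2), (4.435,2.391), (4.625,3.438), (8,4).
By the shoelace formula its area is 3.67.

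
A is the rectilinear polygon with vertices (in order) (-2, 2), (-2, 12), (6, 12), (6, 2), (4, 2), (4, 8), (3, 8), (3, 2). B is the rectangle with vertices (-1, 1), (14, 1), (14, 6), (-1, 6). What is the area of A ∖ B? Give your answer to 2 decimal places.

50.00

|A| = 74, |A∩B| = 24.
|A ∖ B| = |A| − |A∩B| = 74 − 24 = 50.00.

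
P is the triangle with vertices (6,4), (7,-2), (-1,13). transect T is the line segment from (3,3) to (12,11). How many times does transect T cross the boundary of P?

The segment meets the boundary at (5.234,4.985), (3.905,3.804).

2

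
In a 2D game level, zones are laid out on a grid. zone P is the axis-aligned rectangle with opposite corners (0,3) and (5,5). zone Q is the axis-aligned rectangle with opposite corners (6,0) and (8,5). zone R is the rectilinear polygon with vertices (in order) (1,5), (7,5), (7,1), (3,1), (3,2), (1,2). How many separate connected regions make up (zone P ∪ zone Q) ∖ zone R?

(zone P ∪ zone Q) ∖ zone R splits into 2 disjoint pieces (area 2, area 6).

2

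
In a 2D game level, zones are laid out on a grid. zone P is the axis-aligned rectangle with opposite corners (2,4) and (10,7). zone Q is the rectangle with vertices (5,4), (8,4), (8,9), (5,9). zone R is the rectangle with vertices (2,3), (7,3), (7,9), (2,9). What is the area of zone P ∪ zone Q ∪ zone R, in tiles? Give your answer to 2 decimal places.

By inclusion–exclusion:
Individual areas: |zone P| = 24, |zone Q| = 15, |zone R| = 30.
|zone P∩zone Q|: x∈[5,8], y∈[4,7] → 3·3 = 9.
|zone P∩zone R|: x∈[2,7], y∈[4,7] → 5·3 = 15.
|zone Q∩zone R|: x∈[5,7], y∈[4,9] → 2·5 = 10.
|zone P∩zone Q∩zone R| = 6.
|zone P ∪ zone Q ∪ zone R| = 69 − 34 + 6 = 41.00.

41.00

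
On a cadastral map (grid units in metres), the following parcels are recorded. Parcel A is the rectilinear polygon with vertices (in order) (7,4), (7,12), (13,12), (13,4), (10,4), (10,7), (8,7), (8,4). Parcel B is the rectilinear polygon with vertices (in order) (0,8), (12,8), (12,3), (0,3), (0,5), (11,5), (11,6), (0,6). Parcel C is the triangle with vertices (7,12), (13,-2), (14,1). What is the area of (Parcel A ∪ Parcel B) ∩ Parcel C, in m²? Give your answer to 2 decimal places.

The region (Parcel A ∪ Parcel B) ∩ Parcel C is the polygon with vertices (12,4), (12,3), (10.857,3), (10,5), (10,6), (9.571,6), (7,12), (12.091,4).
By the shoelace formula its area is 7.79.

7.79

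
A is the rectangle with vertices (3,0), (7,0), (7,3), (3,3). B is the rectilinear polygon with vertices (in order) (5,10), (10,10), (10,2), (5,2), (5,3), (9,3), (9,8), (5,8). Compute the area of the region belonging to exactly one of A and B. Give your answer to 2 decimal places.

28.00

|A| = 12, |B| = 20, |A∩B| = 2.
|A △ B| = |A| + |B| − 2·|A∩B| = 12 + 20 − 4 = 28.00.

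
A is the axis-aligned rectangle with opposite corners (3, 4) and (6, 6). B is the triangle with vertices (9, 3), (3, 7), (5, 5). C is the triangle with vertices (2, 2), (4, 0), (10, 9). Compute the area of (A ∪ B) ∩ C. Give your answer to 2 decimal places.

The region (A ∪ B) ∩ C is the polygon with vertices (4.286,4), (6,5.5), (6,5), (6.923,4.385), (6.75,4.125), (6,4.5), (6,4).
By the shoelace formula its area is 1.65.

1.65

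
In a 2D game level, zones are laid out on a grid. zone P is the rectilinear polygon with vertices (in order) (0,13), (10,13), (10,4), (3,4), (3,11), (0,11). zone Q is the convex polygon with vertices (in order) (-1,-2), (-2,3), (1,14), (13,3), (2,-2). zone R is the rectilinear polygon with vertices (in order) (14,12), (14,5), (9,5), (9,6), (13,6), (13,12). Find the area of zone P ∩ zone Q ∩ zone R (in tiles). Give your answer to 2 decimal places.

The intersection is the polygon with vertices (10,5.75), (10,5), (9,5), (9,6), (9.727,6).
By the shoelace formula its area is 0.97.

0.97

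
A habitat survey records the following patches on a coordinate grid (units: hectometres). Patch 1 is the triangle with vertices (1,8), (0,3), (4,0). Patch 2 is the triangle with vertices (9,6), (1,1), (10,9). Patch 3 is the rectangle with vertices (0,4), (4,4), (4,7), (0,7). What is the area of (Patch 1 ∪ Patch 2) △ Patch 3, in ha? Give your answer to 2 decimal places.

23.91

|Patch 1 ∪ Patch 2| = 20.5391.
|(Patch 1 ∪ Patch 2) ∩ Patch 3| = 4.3125.
|(Patch 1 ∪ Patch 2) △ Patch 3| = 20.5391 + 12 − 8.625 = 23.91.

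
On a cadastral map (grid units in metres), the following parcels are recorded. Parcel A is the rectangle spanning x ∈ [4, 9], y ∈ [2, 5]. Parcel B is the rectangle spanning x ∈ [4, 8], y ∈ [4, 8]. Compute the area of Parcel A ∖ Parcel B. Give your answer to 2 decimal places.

11.00

|Parcel A∩Parcel B|: x∈[4,8], y∈[4,5] → 4·1 = 4.
|Parcel A| = 15.
|Parcel A ∖ Parcel B| = |Parcel A| − |Parcel A∩Parcel B| = 15 − 4 = 11.00.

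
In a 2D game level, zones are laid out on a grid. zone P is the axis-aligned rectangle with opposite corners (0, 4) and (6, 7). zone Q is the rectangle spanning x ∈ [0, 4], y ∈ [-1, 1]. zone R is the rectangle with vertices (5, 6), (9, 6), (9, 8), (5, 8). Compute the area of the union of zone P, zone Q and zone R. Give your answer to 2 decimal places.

By inclusion–exclusion:
Individual areas: |zone P| = 18, |zone Q| = 8, |zone R| = 8.
|zone P∩zone Q| = 0 (no overlap).
|zone P∩zone R|: x∈[5,6], y∈[6,7] → 1·1 = 1.
|zone Q∩zone R| = 0 (no overlap).
|zone P∩zone Q∩zone R| = 0.
|zone P ∪ zone Q ∪ zone R| = 34 − 1 + 0 = 33.00.

33.00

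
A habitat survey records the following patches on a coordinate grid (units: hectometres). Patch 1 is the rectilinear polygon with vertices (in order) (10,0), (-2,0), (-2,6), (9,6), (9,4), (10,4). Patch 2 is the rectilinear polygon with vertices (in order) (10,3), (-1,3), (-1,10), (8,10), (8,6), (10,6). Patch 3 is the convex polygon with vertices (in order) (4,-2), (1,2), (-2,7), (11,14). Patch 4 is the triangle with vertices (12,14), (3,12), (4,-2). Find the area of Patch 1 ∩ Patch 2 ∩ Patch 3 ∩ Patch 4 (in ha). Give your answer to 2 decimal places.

9.92

The intersection is the polygon with vertices (7.5,6), (6.188,3), (3.643,3), (3.429,6).
By the shoelace formula its area is 9.92.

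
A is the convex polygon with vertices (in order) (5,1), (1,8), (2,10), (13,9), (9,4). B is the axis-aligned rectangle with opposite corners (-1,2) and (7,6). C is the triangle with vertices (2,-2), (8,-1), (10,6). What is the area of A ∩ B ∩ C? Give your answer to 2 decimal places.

0.33

The intersection is the polygon with vertices (7,2.5), (6.333,2), (6,2), (7,3).
By the shoelace formula its area is 0.33.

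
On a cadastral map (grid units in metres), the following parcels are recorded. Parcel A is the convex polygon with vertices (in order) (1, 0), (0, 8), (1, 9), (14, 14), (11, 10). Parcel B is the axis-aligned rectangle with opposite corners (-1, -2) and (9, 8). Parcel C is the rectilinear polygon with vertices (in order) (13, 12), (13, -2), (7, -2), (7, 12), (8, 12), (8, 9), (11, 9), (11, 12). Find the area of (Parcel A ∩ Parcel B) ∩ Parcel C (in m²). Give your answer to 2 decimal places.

2.00

The region (Parcel A ∩ Parcel B) ∩ Parcel C is the polygon with vertices (9,8), (7,6), (7,8).
By the shoelace formula its area is 2.00.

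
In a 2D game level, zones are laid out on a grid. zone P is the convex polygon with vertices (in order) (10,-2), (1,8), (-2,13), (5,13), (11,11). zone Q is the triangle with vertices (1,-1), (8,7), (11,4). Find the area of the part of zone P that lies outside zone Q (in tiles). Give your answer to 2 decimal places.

84.88

|zone P| = 100, |zone P∩zone Q| = 15.1204.
|zone P ∖ zone Q| = |zone P| − |zone P∩zone Q| = 100 − 15.1204 = 84.88.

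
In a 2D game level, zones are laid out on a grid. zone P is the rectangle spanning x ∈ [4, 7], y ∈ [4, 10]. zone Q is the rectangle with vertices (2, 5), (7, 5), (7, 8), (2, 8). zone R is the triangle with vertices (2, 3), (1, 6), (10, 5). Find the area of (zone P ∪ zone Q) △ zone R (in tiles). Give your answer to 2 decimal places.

25.14

|zone P ∪ zone Q| = 24.
|(zone P ∪ zone Q) ∩ zone R| = 5.9306.
|(zone P ∪ zone Q) △ zone R| = 24 + 13 − 11.8611 = 25.14.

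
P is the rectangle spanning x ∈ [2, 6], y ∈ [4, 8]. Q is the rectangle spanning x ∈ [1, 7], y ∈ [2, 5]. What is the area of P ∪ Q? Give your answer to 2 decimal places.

30.00

By inclusion–exclusion:
Individual areas: |P| = 16, |Q| = 18.
|P∩Q|: x∈[2,6], y∈[4,5] → 4·1 = 4.
|P ∪ Q| = 34 − 4 = 30.00.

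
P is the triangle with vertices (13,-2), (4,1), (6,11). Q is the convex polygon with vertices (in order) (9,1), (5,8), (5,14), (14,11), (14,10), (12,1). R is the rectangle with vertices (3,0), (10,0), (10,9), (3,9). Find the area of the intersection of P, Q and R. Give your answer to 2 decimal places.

The intersection is the polygon with vertices (10,3.571), (10,1), (9,1), (5.296,7.481), (5.6,9), (7.077,9).
By the shoelace formula its area is 17.46.

17.46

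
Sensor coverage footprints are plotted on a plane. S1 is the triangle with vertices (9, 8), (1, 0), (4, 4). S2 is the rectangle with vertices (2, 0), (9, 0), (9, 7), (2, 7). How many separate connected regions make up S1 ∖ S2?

S1 ∖ S2 splits into 2 disjoint pieces (area 0.125, area 0.1667).

2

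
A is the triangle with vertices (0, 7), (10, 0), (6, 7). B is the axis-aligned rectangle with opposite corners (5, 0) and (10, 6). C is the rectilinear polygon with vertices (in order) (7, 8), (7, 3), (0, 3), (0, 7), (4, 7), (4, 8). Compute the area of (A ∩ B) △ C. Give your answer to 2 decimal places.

30.64

|A ∩ B| = 10.9643.
|(A ∩ B) ∩ C| = 5.6607.
|(A ∩ B) △ C| = 10.9643 + 31 − 11.3214 = 30.64.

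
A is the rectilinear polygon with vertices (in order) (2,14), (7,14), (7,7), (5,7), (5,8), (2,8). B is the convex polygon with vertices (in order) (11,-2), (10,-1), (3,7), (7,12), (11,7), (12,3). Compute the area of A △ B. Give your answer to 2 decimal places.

76.20

|A| = 32, |B| = 61, |A∩B| = 8.4.
|A △ B| = |A| + |B| − 2·|A∩B| = 32 + 61 − 16.8 = 76.20.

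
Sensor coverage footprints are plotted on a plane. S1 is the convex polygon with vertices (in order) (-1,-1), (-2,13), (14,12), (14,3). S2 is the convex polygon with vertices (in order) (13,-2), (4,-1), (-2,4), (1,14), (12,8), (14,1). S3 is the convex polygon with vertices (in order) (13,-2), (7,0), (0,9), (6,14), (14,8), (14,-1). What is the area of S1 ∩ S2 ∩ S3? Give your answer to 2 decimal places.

The intersection is the polygon with vertices (12,8), (13.469,2.858), (6.27,0.939), (0,9), (4.022,12.352).
By the shoelace formula its area is 87.27.

87.27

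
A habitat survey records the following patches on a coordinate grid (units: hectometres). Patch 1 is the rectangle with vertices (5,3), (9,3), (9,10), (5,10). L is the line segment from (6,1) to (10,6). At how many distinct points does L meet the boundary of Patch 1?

The segment meets the boundary at (9,4.75), (7.6,3).

2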